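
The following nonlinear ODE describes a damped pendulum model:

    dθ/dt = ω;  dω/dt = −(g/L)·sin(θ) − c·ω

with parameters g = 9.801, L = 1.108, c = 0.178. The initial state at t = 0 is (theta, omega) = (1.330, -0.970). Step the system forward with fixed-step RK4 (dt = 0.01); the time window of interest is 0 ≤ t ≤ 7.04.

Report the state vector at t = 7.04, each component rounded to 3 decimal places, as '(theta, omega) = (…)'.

t=0.000: state=(1.330, -0.970)
step 1 (dt=0.01): k1=(-0.970, -8.418), k2=(-1.012, -8.400), k3=(-1.012, -8.400), k4=(-1.054, -8.381); state += dt/6·(k1+2k2+2k3+k4)
t=0.010: state=(1.320, -1.054)
t=0.020: state=(1.309, -1.138)
t=0.030: state=(1.297, -1.221)
continuing one RK4 step at a time; state shown every 25 steps (Δt=0.25):
t=0.250: state=(0.840, -2.857)
t=0.500: state=(-0.004, -3.609)
t=0.750: state=(-0.809, -2.571)
t=1.000: state=(-1.212, -0.591)
t=1.250: state=(-1.101, 1.448)
t=1.500: state=(-0.529, 2.981)
t=1.750: state=(0.271, 3.122)
t=2.000: state=(0.903, 1.754)
t=2.250: state=(1.101, -0.188)
t=2.500: state=(0.820, -1.991)
t=2.750: state=(0.175, -2.952)
t=3.000: state=(-0.528, -2.423)
t=3.250: state=(-0.946, -0.820)
t=3.500: state=(-0.921, 1.001)
t=3.750: state=(-0.481, 2.385)
t=4.000: state=(0.174, 2.611)
t=4.250: state=(0.713, 1.533)
t=4.500: state=(0.891, -0.139)
t=4.750: state=(0.654, -1.687)
t=5.000: state=(0.114, -2.442)
t=5.250: state=(-0.459, -1.942)
t=5.500: state=(-0.782, -0.553)
t=5.750: state=(-0.723, 0.999)
t=6.000: state=(-0.323, 2.067)
t=6.250: state=(0.221, 2.081)
t=6.500: state=(0.630, 1.059)
t=6.750: state=(0.716, -0.385)
t=7.000: state=(0.456, -1.605)
t=7.040: state=(0.389, -1.738)

(theta, omega) = (0.389, -1.738)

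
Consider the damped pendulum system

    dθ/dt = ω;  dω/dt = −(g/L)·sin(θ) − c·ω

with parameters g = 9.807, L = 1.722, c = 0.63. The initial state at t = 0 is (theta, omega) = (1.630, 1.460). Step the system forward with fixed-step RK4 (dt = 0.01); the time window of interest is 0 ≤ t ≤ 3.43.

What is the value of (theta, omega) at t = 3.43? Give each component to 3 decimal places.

(theta, omega) = (0.578, -0.716)

t=0.000: state=(1.630, 1.460)
step 1 (dt=0.01): k1=(1.460, -6.605), k2=(1.427, -6.582), k3=(1.427, -6.582), k4=(1.394, -6.558); state += dt/6·(k1+2k2+2k3+k4)
t=0.010: state=(1.644, 1.394)
t=0.020: state=(1.658, 1.329)
t=0.030: state=(1.671, 1.264)
continuing one RK4 step at a time; state shown every 20 steps (Δt=0.2):
t=0.200: state=(1.796, 0.233)
t=0.400: state=(1.733, -0.841)
t=0.600: state=(1.467, -1.808)
t=0.800: state=(1.021, -2.602)
t=1.000: state=(0.452, -3.004)
t=1.200: state=(-0.139, -2.802)
t=1.400: state=(-0.632, -2.055)
t=1.600: state=(-0.943, -1.041)
t=1.800: state=(-1.047, -0.010)
t=2.000: state=(-0.956, 0.900)
t=2.200: state=(-0.702, 1.587)
t=2.400: state=(-0.344, 1.932)
t=2.600: state=(0.042, 1.857)
t=2.800: state=(0.374, 1.406)
t=3.000: state=(0.590, 0.731)
t=3.200: state=(0.663, 0.006)
t=3.400: state=(0.598, -0.634)
t=3.430: state=(0.578, -0.716)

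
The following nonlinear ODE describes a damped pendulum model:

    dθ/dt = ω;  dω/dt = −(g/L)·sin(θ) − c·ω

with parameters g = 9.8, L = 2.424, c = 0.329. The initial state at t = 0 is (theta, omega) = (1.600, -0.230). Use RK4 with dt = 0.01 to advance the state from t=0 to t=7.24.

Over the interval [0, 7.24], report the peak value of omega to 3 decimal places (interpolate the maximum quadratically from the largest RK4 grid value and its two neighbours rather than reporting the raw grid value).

t=0.000: state=(1.600, -0.230)
step 1 (dt=0.01): k1=(-0.230, -3.966), k2=(-0.250, -3.959), k3=(-0.250, -3.959), k4=(-0.270, -3.953); state += dt/6·(k1+2k2+2k3+k4)
t=0.010: state=(1.598, -0.270)
t=0.020: state=(1.595, -0.309)
t=0.030: state=(1.591, -0.348)
continuing one RK4 step at a time; state shown every 25 steps (Δt=0.25):
t=0.250: state=(1.422, -1.180)
t=0.500: state=(1.021, -1.997)
t=0.750: state=(0.451, -2.486)
t=1.000: state=(-0.175, -2.415)
t=1.250: state=(-0.711, -1.799)
t=1.500: state=(-1.051, -0.900)
t=1.750: state=(-1.157, 0.046)
t=2.000: state=(-1.035, 0.912)
t=2.250: state=(-0.717, 1.590)
t=2.500: state=(-0.269, 1.922)
t=2.750: state=(0.206, 1.795)
t=3.000: state=(0.595, 1.265)
t=3.250: state=(0.821, 0.523)
t=3.500: state=(0.854, -0.249)
t=3.750: state=(0.705, -0.920)
t=4.000: state=(0.413, -1.366)
t=4.250: state=(0.050, -1.479)
t=4.500: state=(-0.297, -1.236)
t=4.750: state=(-0.547, -0.732)
t=5.000: state=(-0.653, -0.116)
t=5.250: state=(-0.607, 0.474)
t=5.500: state=(-0.428, 0.923)
t=5.750: state=(-0.165, 1.135)
t=6.000: state=(0.116, 1.066)
t=6.250: state=(0.347, 0.752)
t=6.500: state=(0.480, 0.294)
t=6.750: state=(0.492, -0.191)
t=7.000: state=(0.391, -0.597)
t=7.240: state=(0.215, -0.833)
largest grid value and its neighbours: omega(2.550)=1.93490, omega(2.560)=1.93507, omega(2.570)=1.93448
parabola through these three points peaks at t≈2.557 with omega≈1.93510

max omega = 1.935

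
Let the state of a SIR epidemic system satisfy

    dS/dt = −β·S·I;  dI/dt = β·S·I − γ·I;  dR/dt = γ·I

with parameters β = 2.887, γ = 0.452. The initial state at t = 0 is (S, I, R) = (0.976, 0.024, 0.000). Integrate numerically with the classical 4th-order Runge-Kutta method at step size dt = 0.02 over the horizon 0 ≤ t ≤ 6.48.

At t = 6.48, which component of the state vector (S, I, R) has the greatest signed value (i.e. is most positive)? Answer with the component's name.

t=0.000: state=(0.976, 0.024, 0.000)
step 1 (dt=0.02): k1=(-0.068, 0.057, 0.011), k2=(-0.069, 0.058, 0.011), k3=(-0.069, 0.058, 0.011), k4=(-0.071, 0.059, 0.011); state += dt/6·(k1+2k2+2k3+k4)
t=0.020: state=(0.975, 0.025, 0.000)
t=0.040: state=(0.973, 0.026, 0.000)
t=0.060: state=(0.972, 0.028, 0.001)
continuing one RK4 step at a time; state shown every 25 steps (Δt=0.5):
t=0.500: state=(0.914, 0.076, 0.010)
t=1.000: state=(0.756, 0.204, 0.040)
t=1.500: state=(0.489, 0.403, 0.108)
t=2.000: state=(0.244, 0.539, 0.217)
t=2.500: state=(0.110, 0.548, 0.342)
t=3.000: state=(0.052, 0.488, 0.460)
t=3.500: state=(0.027, 0.411, 0.562)
t=4.000: state=(0.016, 0.338, 0.646)
t=4.500: state=(0.010, 0.275, 0.715)
t=5.000: state=(0.007, 0.222, 0.771)
t=5.500: state=(0.005, 0.179, 0.816)
t=6.000: state=(0.004, 0.143, 0.852)
t=6.480: state=(0.004, 0.116, 0.880)
compare at T: S=0.004, I=0.116, R=0.880

largest component: R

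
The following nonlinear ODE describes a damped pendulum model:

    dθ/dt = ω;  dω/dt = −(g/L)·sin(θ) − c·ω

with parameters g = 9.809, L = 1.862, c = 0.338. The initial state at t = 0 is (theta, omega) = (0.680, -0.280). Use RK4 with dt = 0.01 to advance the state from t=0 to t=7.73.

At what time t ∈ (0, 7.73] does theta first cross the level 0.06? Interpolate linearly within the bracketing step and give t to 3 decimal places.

t=0.000: state=(0.680, -0.280)
step 1 (dt=0.01): k1=(-0.280, -3.218), k2=(-0.296, -3.207), k3=(-0.296, -3.206), k4=(-0.312, -3.195); state += dt/6·(k1+2k2+2k3+k4)
t=0.010: state=(0.677, -0.312)
t=0.020: state=(0.674, -0.344)
t=0.030: state=(0.670, -0.375)
continuing one RK4 step at a time; state shown every 25 steps (Δt=0.25):
t=0.250: state=(0.517, -0.982)
t=0.500: state=(0.216, -1.360)
t=0.610: state=(0.064, -1.390)
next step: t=0.620: state=(0.050, -1.388) — theta has crossed 0.06
linear interpolation between t=0.610 (0.06398) and t=0.620 (0.05008) → t≈0.613

t = 0.613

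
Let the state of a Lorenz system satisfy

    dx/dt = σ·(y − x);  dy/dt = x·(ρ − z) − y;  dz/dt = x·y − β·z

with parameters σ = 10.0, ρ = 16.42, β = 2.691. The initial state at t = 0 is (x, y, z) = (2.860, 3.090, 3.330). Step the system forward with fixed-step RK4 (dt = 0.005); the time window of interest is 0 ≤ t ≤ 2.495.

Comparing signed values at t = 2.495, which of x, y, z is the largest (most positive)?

largest component: y

t=0.000: state=(2.860, 3.090, 3.330)
step 1 (dt=0.005): k1=(2.300, 34.347, -0.124), k2=(3.101, 34.338, 0.141), k3=(3.081, 34.362, 0.146), k4=(3.864, 34.375, 0.416); state += dt/6·(k1+2k2+2k3+k4)
t=0.005: state=(2.875, 3.262, 3.331)
t=0.010: state=(2.899, 3.434, 3.334)
t=0.015: state=(2.929, 3.607, 3.341)
continuing one RK4 step at a time; state shown every 20 steps (Δt=0.1):
t=0.100: state=(4.369, 6.985, 4.107)
t=0.200: state=(7.938, 12.266, 8.452)
t=0.300: state=(11.706, 13.719, 18.730)
t=0.400: state=(10.231, 5.624, 24.388)
t=0.500: state=(5.031, 0.391, 20.349)
t=0.600: state=(1.780, -0.187, 15.537)
t=0.700: state=(0.635, 0.090, 11.865)
t=0.800: state=(0.386, 0.345, 9.074)
t=0.900: state=(0.462, 0.641, 6.951)
t=1.000: state=(0.749, 1.162, 5.358)
t=1.100: state=(1.351, 2.189, 4.246)
t=1.200: state=(2.562, 4.239, 3.790)
t=1.300: state=(4.921, 8.063, 4.914)
t=1.400: state=(8.801, 13.108, 10.354)
t=1.500: state=(11.853, 12.455, 20.741)
t=1.600: state=(9.169, 4.083, 23.822)
t=1.700: state=(4.225, 0.237, 19.227)
t=1.800: state=(1.553, 0.016, 14.696)
t=1.900: state=(0.697, 0.337, 11.242)
t=2.000: state=(0.594, 0.683, 8.617)
t=2.100: state=(0.826, 1.202, 6.641)
t=2.200: state=(1.388, 2.174, 5.236)
t=2.300: state=(2.518, 4.073, 4.530)
t=2.400: state=(4.691, 7.578, 5.301)
t=2.495: state=(8.085, 12.153, 9.529)
compare at T: x=8.085, y=12.153, z=9.529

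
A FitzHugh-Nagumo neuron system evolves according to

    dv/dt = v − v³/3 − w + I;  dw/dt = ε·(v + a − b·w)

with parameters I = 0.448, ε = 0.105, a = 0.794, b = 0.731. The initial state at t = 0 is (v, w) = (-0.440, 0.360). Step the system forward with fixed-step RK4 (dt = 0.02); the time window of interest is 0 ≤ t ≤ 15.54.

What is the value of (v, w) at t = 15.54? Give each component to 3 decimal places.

t=0.000: state=(-0.440, 0.360)
step 1 (dt=0.02): k1=(-0.324, 0.010), k2=(-0.326, 0.009), k3=(-0.326, 0.009), k4=(-0.329, 0.009); state += dt/6·(k1+2k2+2k3+k4)
t=0.020: state=(-0.447, 0.360)
t=0.040: state=(-0.453, 0.360)
t=0.060: state=(-0.460, 0.361)
continuing one RK4 step at a time; state shown every 50 steps (Δt=1):
t=1.000: state=(-0.895, 0.348)
t=2.000: state=(-1.384, 0.285)
t=3.000: state=(-1.555, 0.193)
t=4.000: state=(-1.550, 0.102)
t=5.000: state=(-1.501, 0.020)
t=6.000: state=(-1.444, -0.050)
t=7.000: state=(-1.386, -0.109)
t=8.000: state=(-1.328, -0.158)
t=9.000: state=(-1.270, -0.197)
t=10.000: state=(-1.212, -0.228)
t=11.000: state=(-1.155, -0.250)
t=12.000: state=(-1.098, -0.265)
t=13.000: state=(-1.042, -0.274)
t=14.000: state=(-0.985, -0.276)
t=15.000: state=(-0.927, -0.272)
t=15.540: state=(-0.896, -0.267)

(v, w) = (-0.896, -0.267)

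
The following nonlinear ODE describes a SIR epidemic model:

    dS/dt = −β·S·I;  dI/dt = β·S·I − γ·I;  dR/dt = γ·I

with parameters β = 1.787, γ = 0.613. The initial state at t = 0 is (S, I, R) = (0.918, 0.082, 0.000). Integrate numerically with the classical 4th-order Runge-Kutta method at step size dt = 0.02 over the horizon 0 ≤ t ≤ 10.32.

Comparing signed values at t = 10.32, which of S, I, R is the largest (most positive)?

t=0.000: state=(0.918, 0.082, 0.000)
step 1 (dt=0.02): k1=(-0.135, 0.084, 0.050), k2=(-0.136, 0.085, 0.051), k3=(-0.136, 0.085, 0.051), k4=(-0.137, 0.086, 0.051); state += dt/6·(k1+2k2+2k3+k4)
t=0.020: state=(0.915, 0.084, 0.001)
t=0.040: state=(0.913, 0.085, 0.002)
t=0.060: state=(0.910, 0.087, 0.003)
continuing one RK4 step at a time; state shown every 25 steps (Δt=0.5):
t=0.500: state=(0.835, 0.132, 0.032)
t=1.000: state=(0.722, 0.196, 0.083)
t=1.500: state=(0.589, 0.259, 0.152)
t=2.000: state=(0.457, 0.304, 0.239)
t=2.500: state=(0.345, 0.319, 0.336)
t=3.000: state=(0.260, 0.307, 0.432)
t=3.500: state=(0.200, 0.277, 0.522)
t=4.000: state=(0.159, 0.240, 0.602)
t=4.500: state=(0.131, 0.200, 0.669)
t=5.000: state=(0.111, 0.164, 0.725)
t=5.500: state=(0.097, 0.133, 0.770)
t=6.000: state=(0.087, 0.106, 0.807)
t=6.500: state=(0.080, 0.084, 0.836)
t=7.000: state=(0.075, 0.066, 0.859)
t=7.500: state=(0.071, 0.052, 0.877)
t=8.000: state=(0.068, 0.041, 0.891)
t=8.500: state=(0.066, 0.032, 0.902)
t=9.000: state=(0.065, 0.025, 0.911)
t=9.500: state=(0.063, 0.019, 0.917)
t=10.000: state=(0.062, 0.015, 0.923)
t=10.320: state=(0.062, 0.013, 0.925)
compare at T: S=0.062, I=0.013, R=0.925

largest component: R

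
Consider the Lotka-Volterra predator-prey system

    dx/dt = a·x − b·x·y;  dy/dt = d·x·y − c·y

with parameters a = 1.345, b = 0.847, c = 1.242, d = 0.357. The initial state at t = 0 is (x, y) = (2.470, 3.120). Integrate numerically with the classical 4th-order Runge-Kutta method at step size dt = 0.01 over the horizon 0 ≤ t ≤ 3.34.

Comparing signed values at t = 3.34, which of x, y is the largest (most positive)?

largest component: x

t=0.000: state=(2.470, 3.120)
step 1 (dt=0.01): k1=(-3.205, -1.124), k2=(-3.173, -1.140), k3=(-3.173, -1.139), k4=(-3.140, -1.155); state += dt/6·(k1+2k2+2k3+k4)
t=0.010: state=(2.438, 3.109)
t=0.020: state=(2.407, 3.097)
t=0.030: state=(2.377, 3.085)
continuing one RK4 step at a time; state shown every 20 steps (Δt=0.2):
t=0.200: state=(1.948, 2.846)
t=0.400: state=(1.618, 2.519)
t=0.600: state=(1.421, 2.188)
t=0.800: state=(1.318, 1.882)
t=1.000: state=(1.284, 1.610)
t=1.200: state=(1.305, 1.377)
t=1.400: state=(1.376, 1.182)
t=1.600: state=(1.495, 1.021)
t=1.800: state=(1.665, 0.891)
t=2.000: state=(1.890, 0.789)
t=2.200: state=(2.179, 0.711)
t=2.400: state=(2.541, 0.657)
t=2.600: state=(2.984, 0.623)
t=2.800: state=(3.518, 0.613)
t=3.000: state=(4.146, 0.628)
t=3.200: state=(4.861, 0.676)
t=3.340: state=(5.399, 0.734)
compare at T: x=5.399, y=0.734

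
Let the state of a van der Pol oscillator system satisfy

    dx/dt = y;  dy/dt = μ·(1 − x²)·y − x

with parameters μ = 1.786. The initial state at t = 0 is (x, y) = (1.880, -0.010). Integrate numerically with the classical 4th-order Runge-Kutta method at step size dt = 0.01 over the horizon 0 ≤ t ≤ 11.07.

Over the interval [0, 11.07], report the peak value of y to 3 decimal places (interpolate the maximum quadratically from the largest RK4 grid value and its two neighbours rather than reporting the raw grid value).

t=0.000: state=(1.880, -0.010)
step 1 (dt=0.01): k1=(-0.010, -1.835), k2=(-0.019, -1.793), k3=(-0.019, -1.794), k4=(-0.028, -1.753); state += dt/6·(k1+2k2+2k3+k4)
t=0.010: state=(1.880, -0.028)
t=0.020: state=(1.879, -0.045)
t=0.030: state=(1.879, -0.061)
continuing one RK4 step at a time; state shown every 50 steps (Δt=0.5):
t=0.500: state=(1.750, -0.393)
t=1.000: state=(1.521, -0.525)
t=1.500: state=(1.213, -0.731)
t=2.000: state=(0.740, -1.253)
t=2.500: state=(-0.228, -2.896)
t=3.000: state=(-1.771, -1.831)
t=3.500: state=(-2.001, 0.204)
t=4.000: state=(-1.839, 0.391)
t=4.500: state=(-1.622, 0.482)
t=5.000: state=(-1.347, 0.634)
t=5.500: state=(-0.957, 0.980)
t=6.000: state=(-0.253, 2.050)
t=6.500: state=(1.251, 3.345)
t=7.000: state=(2.016, 0.111)
t=7.500: state=(1.912, -0.350)
t=8.000: state=(1.712, -0.443)
t=8.500: state=(1.464, -0.562)
t=9.000: state=(1.131, -0.804)
t=9.500: state=(0.594, -1.471)
t=10.000: state=(-0.567, -3.359)
t=10.500: state=(-1.921, -0.984)
t=11.000: state=(-1.975, 0.280)
t=11.070: state=(-1.954, 0.311)
largest grid value and its neighbours: y(6.400)=3.55828, y(6.410)=3.55883, y(6.420)=3.55479
parabola through these three points peaks at t≈6.406 with y≈3.55916

max y = 3.559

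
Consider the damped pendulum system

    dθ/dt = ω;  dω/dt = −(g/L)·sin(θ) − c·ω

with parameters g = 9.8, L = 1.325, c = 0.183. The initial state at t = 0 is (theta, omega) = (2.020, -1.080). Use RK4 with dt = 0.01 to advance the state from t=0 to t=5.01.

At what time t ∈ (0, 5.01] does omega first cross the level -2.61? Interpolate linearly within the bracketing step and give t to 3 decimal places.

t=0.000: state=(2.020, -1.080)
step 1 (dt=0.01): k1=(-1.080, -6.465), k2=(-1.112, -6.476), k3=(-1.112, -6.477), k4=(-1.145, -6.488); state += dt/6·(k1+2k2+2k3+k4)
t=0.010: state=(2.009, -1.145)
t=0.020: state=(1.997, -1.210)
t=0.030: state=(1.985, -1.275)
continuing one RK4 step at a time; state shown every 20 steps (Δt=0.2):
t=0.200: state=(1.671, -2.423)
t=0.220: state=(1.621, -2.562)
next step: t=0.230: state=(1.595, -2.631) — omega has crossed -2.61
linear interpolation between t=0.220 (-2.56169) and t=0.230 (-2.63084) → t≈0.227

t = 0.227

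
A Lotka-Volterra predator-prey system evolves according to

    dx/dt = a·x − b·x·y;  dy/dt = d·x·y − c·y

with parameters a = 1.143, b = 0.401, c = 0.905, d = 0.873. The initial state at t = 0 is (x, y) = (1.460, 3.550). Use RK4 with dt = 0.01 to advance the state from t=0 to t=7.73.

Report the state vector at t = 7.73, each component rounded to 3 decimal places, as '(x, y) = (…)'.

t=0.000: state=(1.460, 3.550)
step 1 (dt=0.01): k1=(-0.410, 1.312), k2=(-0.413, 1.308), k3=(-0.413, 1.308), k4=(-0.416, 1.304); state += dt/6·(k1+2k2+2k3+k4)
t=0.010: state=(1.456, 3.563)
t=0.020: state=(1.452, 3.576)
t=0.030: state=(1.447, 3.589)
continuing one RK4 step at a time; state shown every 25 steps (Δt=0.25):
t=0.250: state=(1.340, 3.845)
t=0.500: state=(1.200, 4.047)
t=0.750: state=(1.059, 4.129)
t=1.000: state=(0.932, 4.090)
t=1.250: state=(0.828, 3.951)
t=1.500: state=(0.749, 3.742)
t=1.750: state=(0.694, 3.492)
t=2.000: state=(0.659, 3.227)
t=2.250: state=(0.643, 2.965)
t=2.500: state=(0.644, 2.721)
t=2.750: state=(0.660, 2.501)
t=3.000: state=(0.690, 2.310)
t=3.250: state=(0.734, 2.152)
t=3.500: state=(0.793, 2.027)
t=3.750: state=(0.865, 1.936)
t=4.000: state=(0.951, 1.882)
t=4.250: state=(1.049, 1.867)
t=4.500: state=(1.157, 1.894)
t=4.750: state=(1.269, 1.968)
t=5.000: state=(1.378, 2.096)
t=5.250: state=(1.473, 2.282)
t=5.500: state=(1.541, 2.530)
t=5.750: state=(1.568, 2.836)
t=6.000: state=(1.544, 3.179)
t=6.250: state=(1.468, 3.525)
t=6.500: state=(1.350, 3.825)
t=6.750: state=(1.211, 4.036)
t=7.000: state=(1.069, 4.127)
t=7.250: state=(0.941, 4.097)
t=7.500: state=(0.835, 3.965)
t=7.730: state=(0.760, 3.778)

(x, y) = (0.760, 3.778)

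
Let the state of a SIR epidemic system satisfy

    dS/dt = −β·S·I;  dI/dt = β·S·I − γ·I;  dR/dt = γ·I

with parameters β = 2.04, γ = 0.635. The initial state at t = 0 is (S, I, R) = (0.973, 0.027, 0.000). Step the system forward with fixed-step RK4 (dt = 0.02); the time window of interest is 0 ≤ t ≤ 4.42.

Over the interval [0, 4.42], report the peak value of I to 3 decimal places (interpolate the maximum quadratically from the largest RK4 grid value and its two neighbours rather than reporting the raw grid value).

t=0.000: state=(0.973, 0.027, 0.000)
step 1 (dt=0.02): k1=(-0.054, 0.036, 0.017), k2=(-0.054, 0.037, 0.017), k3=(-0.054, 0.037, 0.017), k4=(-0.055, 0.037, 0.018); state += dt/6·(k1+2k2+2k3+k4)
t=0.020: state=(0.972, 0.028, 0.000)
t=0.040: state=(0.971, 0.028, 0.001)
t=0.060: state=(0.970, 0.029, 0.001)
continuing one RK4 step at a time; state shown every 10 steps (Δt=0.2):
t=0.200: state=(0.961, 0.035, 0.004)
t=0.400: state=(0.945, 0.046, 0.009)
t=0.600: state=(0.925, 0.059, 0.016)
t=0.800: state=(0.900, 0.076, 0.024)
t=1.000: state=(0.869, 0.096, 0.035)
t=1.200: state=(0.832, 0.119, 0.049)
t=1.400: state=(0.788, 0.146, 0.065)
t=1.600: state=(0.738, 0.176, 0.086)
t=1.800: state=(0.683, 0.207, 0.110)
t=2.000: state=(0.624, 0.238, 0.138)
t=2.200: state=(0.563, 0.267, 0.170)
t=2.400: state=(0.502, 0.292, 0.206)
t=2.600: state=(0.444, 0.312, 0.244)
t=2.800: state=(0.390, 0.326, 0.285)
t=3.000: state=(0.341, 0.333, 0.327)
t=3.200: state=(0.297, 0.334, 0.369)
t=3.400: state=(0.260, 0.329, 0.411)
t=3.600: state=(0.227, 0.320, 0.453)
t=3.800: state=(0.200, 0.308, 0.492)
t=4.000: state=(0.177, 0.292, 0.531)
t=4.200: state=(0.158, 0.276, 0.567)
t=4.400: state=(0.141, 0.258, 0.601)
t=4.420: state=(0.140, 0.256, 0.604)
largest grid value and its neighbours: I(3.120)=0.33395, I(3.140)=0.33396, I(3.160)=0.33391
parabola through these three points peaks at t≈3.132 with I≈0.33396

max I = 0.334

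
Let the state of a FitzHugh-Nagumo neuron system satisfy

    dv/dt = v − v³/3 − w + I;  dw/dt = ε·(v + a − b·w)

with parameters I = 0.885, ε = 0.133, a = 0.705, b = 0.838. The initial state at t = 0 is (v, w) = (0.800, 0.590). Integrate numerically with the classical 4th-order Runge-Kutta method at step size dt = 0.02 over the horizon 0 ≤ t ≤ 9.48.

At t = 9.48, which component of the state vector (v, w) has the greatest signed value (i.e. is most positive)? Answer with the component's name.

largest component: w

t=0.000: state=(0.800, 0.590)
step 1 (dt=0.02): k1=(0.924, 0.134), k2=(0.926, 0.135), k3=(0.926, 0.135), k4=(0.928, 0.137); state += dt/6·(k1+2k2+2k3+k4)
t=0.020: state=(0.819, 0.593)
t=0.040: state=(0.837, 0.595)
t=0.060: state=(0.856, 0.598)
continuing one RK4 step at a time; state shown every 25 steps (Δt=0.5):
t=0.500: state=(1.252, 0.670)
t=1.000: state=(1.560, 0.772)
t=1.500: state=(1.680, 0.881)
t=2.000: state=(1.693, 0.989)
t=2.500: state=(1.665, 1.089)
t=3.000: state=(1.621, 1.182)
t=3.500: state=(1.571, 1.267)
t=4.000: state=(1.518, 1.344)
t=4.500: state=(1.464, 1.413)
t=5.000: state=(1.408, 1.475)
t=5.500: state=(1.351, 1.530)
t=6.000: state=(1.292, 1.578)
t=6.500: state=(1.231, 1.620)
t=7.000: state=(1.167, 1.655)
t=7.500: state=(1.098, 1.684)
t=8.000: state=(1.024, 1.707)
t=8.500: state=(0.941, 1.724)
t=9.000: state=(0.847, 1.734)
t=9.480: state=(0.739, 1.737)
compare at T: v=0.739, w=1.737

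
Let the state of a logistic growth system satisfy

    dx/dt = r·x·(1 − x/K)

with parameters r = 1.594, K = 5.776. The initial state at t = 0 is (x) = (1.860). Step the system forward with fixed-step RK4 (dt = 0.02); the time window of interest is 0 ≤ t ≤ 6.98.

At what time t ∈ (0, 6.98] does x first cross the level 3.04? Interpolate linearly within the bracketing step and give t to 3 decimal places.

t = 0.533

t=0.000: state=(1.860)
step 1 (dt=0.02): k1=(2.010), k2=(2.021), k3=(2.021), k4=(2.033); state += dt/6·(k1+2k2+2k3+k4)
t=0.020: state=(1.900)
t=0.040: state=(1.941)
t=0.060: state=(1.983)
continuing one RK4 step at a time; state shown every 25 steps (Δt=0.5):
t=0.500: state=(2.964)
t=0.520: state=(3.010)
next step: t=0.540: state=(3.056) — x has crossed 3.04
linear interpolation between t=0.520 (3.00978) and t=0.540 (3.05570) → t≈0.533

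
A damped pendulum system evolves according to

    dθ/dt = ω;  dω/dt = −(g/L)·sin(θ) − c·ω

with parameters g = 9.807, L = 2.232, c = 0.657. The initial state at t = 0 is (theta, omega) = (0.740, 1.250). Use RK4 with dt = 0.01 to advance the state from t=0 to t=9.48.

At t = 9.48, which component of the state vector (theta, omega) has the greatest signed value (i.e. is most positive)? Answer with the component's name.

t=0.000: state=(0.740, 1.250)
step 1 (dt=0.01): k1=(1.250, -3.784), k2=(1.231, -3.792), k3=(1.231, -3.791), k4=(1.212, -3.799); state += dt/6·(k1+2k2+2k3+k4)
t=0.010: state=(0.752, 1.212)
t=0.020: state=(0.764, 1.174)
t=0.030: state=(0.776, 1.136)
continuing one RK4 step at a time; state shown every 50 steps (Δt=0.5):
t=0.500: state=(0.896, -0.563)
t=1.000: state=(0.325, -1.499)
t=1.500: state=(-0.350, -0.981)
t=2.000: state=(-0.546, 0.195)
t=2.500: state=(-0.239, 0.888)
t=3.000: state=(0.182, 0.652)
t=3.500: state=(0.331, -0.067)
t=4.000: state=(0.160, -0.529)
t=4.500: state=(-0.099, -0.416)
t=5.000: state=(-0.201, 0.020)
t=5.500: state=(-0.104, 0.316)
t=6.000: state=(0.054, 0.261)
t=6.500: state=(0.122, -0.001)
t=7.000: state=(0.067, -0.189)
t=7.500: state=(-0.030, -0.163)
t=8.000: state=(-0.074, -0.005)
t=8.500: state=(-0.043, 0.113)
t=9.000: state=(0.016, 0.102)
t=9.480: state=(0.045, 0.011)
compare at T: theta=0.045, omega=0.011

largest component: theta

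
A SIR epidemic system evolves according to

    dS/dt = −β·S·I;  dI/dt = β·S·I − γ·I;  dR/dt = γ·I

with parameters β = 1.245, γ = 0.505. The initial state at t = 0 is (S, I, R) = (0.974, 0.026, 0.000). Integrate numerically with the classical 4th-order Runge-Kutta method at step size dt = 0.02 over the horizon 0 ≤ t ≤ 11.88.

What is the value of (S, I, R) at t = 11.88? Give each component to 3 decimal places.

t=0.000: state=(0.974, 0.026, 0.000)
step 1 (dt=0.02): k1=(-0.032, 0.018, 0.013), k2=(-0.032, 0.019, 0.013), k3=(-0.032, 0.019, 0.013), k4=(-0.032, 0.019, 0.013); state += dt/6·(k1+2k2+2k3+k4)
t=0.020: state=(0.973, 0.026, 0.000)
t=0.040: state=(0.973, 0.027, 0.001)
t=0.060: state=(0.972, 0.027, 0.001)
continuing one RK4 step at a time; state shown every 25 steps (Δt=0.5):
t=0.500: state=(0.955, 0.037, 0.008)
t=1.000: state=(0.930, 0.051, 0.019)
t=1.500: state=(0.895, 0.071, 0.034)
t=2.000: state=(0.851, 0.094, 0.055)
t=2.500: state=(0.795, 0.123, 0.082)
t=3.000: state=(0.730, 0.153, 0.117)
t=3.500: state=(0.657, 0.183, 0.160)
t=4.000: state=(0.581, 0.209, 0.209)
t=4.500: state=(0.507, 0.228, 0.265)
t=5.000: state=(0.439, 0.238, 0.324)
t=5.500: state=(0.378, 0.238, 0.384)
t=6.000: state=(0.327, 0.230, 0.443)
t=6.500: state=(0.284, 0.216, 0.500)
t=7.000: state=(0.250, 0.198, 0.552)
t=7.500: state=(0.222, 0.178, 0.600)
t=8.000: state=(0.200, 0.158, 0.642)
t=8.500: state=(0.182, 0.138, 0.679)
t=9.000: state=(0.168, 0.120, 0.712)
t=9.500: state=(0.157, 0.103, 0.740)
t=10.000: state=(0.148, 0.088, 0.764)
t=10.500: state=(0.141, 0.075, 0.785)
t=11.000: state=(0.135, 0.063, 0.802)
t=11.500: state=(0.130, 0.053, 0.817)
t=11.880: state=(0.127, 0.047, 0.826)

(S, I, R) = (0.127, 0.047, 0.826)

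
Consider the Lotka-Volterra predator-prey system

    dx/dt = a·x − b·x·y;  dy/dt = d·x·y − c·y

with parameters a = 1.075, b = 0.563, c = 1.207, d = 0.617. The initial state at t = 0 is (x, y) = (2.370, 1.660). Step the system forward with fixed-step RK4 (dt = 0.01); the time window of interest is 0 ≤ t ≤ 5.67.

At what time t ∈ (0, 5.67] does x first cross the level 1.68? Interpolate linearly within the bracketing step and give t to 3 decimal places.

t=0.000: state=(2.370, 1.660)
step 1 (dt=0.01): k1=(0.333, 0.424), k2=(0.330, 0.426), k3=(0.330, 0.426), k4=(0.328, 0.428); state += dt/6·(k1+2k2+2k3+k4)
t=0.010: state=(2.373, 1.664)
t=0.020: state=(2.377, 1.669)
t=0.030: state=(2.380, 1.673)
continuing one RK4 step at a time; state shown every 20 steps (Δt=0.2):
t=0.200: state=(2.425, 1.753)
t=0.400: state=(2.453, 1.862)
t=0.600: state=(2.450, 1.980)
t=0.800: state=(2.415, 2.100)
t=1.000: state=(2.348, 2.214)
t=1.200: state=(2.256, 2.311)
t=1.400: state=(2.147, 2.382)
t=1.600: state=(2.031, 2.422)
t=1.800: state=(1.916, 2.427)
t=2.000: state=(1.810, 2.398)
t=2.200: state=(1.718, 2.342)
t=2.290: state=(1.682, 2.309)
next step: t=2.300: state=(1.678, 2.305) — x has crossed 1.68
linear interpolation between t=2.290 (1.68186) and t=2.300 (1.67810) → t≈2.295

t = 2.295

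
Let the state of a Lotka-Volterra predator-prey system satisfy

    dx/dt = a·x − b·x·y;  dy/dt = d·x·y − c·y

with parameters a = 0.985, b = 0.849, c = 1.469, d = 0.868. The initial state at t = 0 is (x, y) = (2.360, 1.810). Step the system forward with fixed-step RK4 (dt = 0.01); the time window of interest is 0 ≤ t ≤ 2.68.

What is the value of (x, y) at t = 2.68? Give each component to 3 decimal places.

(x, y) = (1.171, 0.684)

t=0.000: state=(2.360, 1.810)
step 1 (dt=0.01): k1=(-1.302, 1.049), k2=(-1.309, 1.042), k3=(-1.309, 1.042), k4=(-1.316, 1.034); state += dt/6·(k1+2k2+2k3+k4)
t=0.010: state=(2.347, 1.820)
t=0.020: state=(2.334, 1.831)
t=0.030: state=(2.320, 1.841)
continuing one RK4 step at a time; state shown every 10 steps (Δt=0.1):
t=0.100: state=(2.224, 1.907)
t=0.200: state=(2.080, 1.985)
t=0.300: state=(1.935, 2.040)
t=0.400: state=(1.793, 2.070)
t=0.500: state=(1.659, 2.076)
t=0.600: state=(1.536, 2.059)
t=0.700: state=(1.425, 2.021)
t=0.800: state=(1.328, 1.966)
t=0.900: state=(1.243, 1.898)
t=1.000: state=(1.172, 1.819)
t=1.100: state=(1.112, 1.734)
t=1.200: state=(1.063, 1.645)
t=1.300: state=(1.024, 1.555)
t=1.400: state=(0.994, 1.465)
t=1.500: state=(0.972, 1.378)
t=1.600: state=(0.958, 1.293)
t=1.700: state=(0.950, 1.213)
t=1.800: state=(0.949, 1.137)
t=1.900: state=(0.954, 1.066)
t=2.000: state=(0.964, 1.001)
t=2.100: state=(0.980, 0.940)
t=2.200: state=(1.001, 0.884)
t=2.300: state=(1.027, 0.834)
t=2.400: state=(1.058, 0.788)
t=2.500: state=(1.094, 0.747)
t=2.600: state=(1.134, 0.710)
t=2.680: state=(1.171, 0.684)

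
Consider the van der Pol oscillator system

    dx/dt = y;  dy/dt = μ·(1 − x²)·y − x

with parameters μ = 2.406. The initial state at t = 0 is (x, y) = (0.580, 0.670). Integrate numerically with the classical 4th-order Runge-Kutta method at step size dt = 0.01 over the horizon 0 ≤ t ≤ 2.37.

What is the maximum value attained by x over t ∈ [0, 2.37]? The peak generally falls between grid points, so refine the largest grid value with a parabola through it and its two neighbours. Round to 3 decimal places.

max x = 1.131

t=0.000: state=(0.580, 0.670)
step 1 (dt=0.01): k1=(0.670, 0.490), k2=(0.672, 0.484), k3=(0.672, 0.484), k4=(0.675, 0.478); state += dt/6·(k1+2k2+2k3+k4)
t=0.010: state=(0.587, 0.675)
t=0.020: state=(0.593, 0.680)
t=0.030: state=(0.600, 0.684)
continuing one RK4 step at a time; state shown every 10 steps (Δt=0.1):
t=0.100: state=(0.649, 0.712)
t=0.200: state=(0.722, 0.736)
t=0.300: state=(0.796, 0.736)
t=0.400: state=(0.868, 0.706)
t=0.500: state=(0.936, 0.646)
t=0.600: state=(0.996, 0.559)
t=0.700: state=(1.047, 0.451)
t=0.800: state=(1.086, 0.332)
t=0.900: state=(1.113, 0.208)
t=1.000: state=(1.128, 0.087)
t=1.100: state=(1.131, -0.028)
t=1.200: state=(1.122, -0.135)
t=1.300: state=(1.104, -0.236)
t=1.400: state=(1.075, -0.332)
t=1.500: state=(1.037, -0.427)
t=1.600: state=(0.990, -0.526)
t=1.700: state=(0.932, -0.633)
t=1.800: state=(0.863, -0.755)
t=1.900: state=(0.780, -0.902)
t=2.000: state=(0.681, -1.086)
t=2.100: state=(0.561, -1.325)
t=2.200: state=(0.414, -1.644)
t=2.300: state=(0.229, -2.074)
t=2.370: state=(0.071, -2.456)
largest grid value and its neighbours: x(1.060)=1.13093, x(1.070)=1.13104, x(1.080)=1.13104
parabola through these three points peaks at t≈1.075 with x≈1.13105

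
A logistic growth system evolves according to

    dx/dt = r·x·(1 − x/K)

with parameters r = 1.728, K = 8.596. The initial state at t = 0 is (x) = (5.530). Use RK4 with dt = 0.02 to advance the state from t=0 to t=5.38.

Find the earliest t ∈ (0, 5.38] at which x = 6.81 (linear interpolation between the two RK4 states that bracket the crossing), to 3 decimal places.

t = 0.433

t=0.000: state=(5.530)
step 1 (dt=0.02): k1=(3.408), k2=(3.391), k3=(3.391), k4=(3.374); state += dt/6·(k1+2k2+2k3+k4)
t=0.020: state=(5.598)
t=0.040: state=(5.665)
t=0.060: state=(5.731)
continuing one RK4 step at a time; state shown every 10 steps (Δt=0.2):
t=0.200: state=(6.173)
t=0.400: state=(6.727)
t=0.420: state=(6.777)
next step: t=0.440: state=(6.827) — x has crossed 6.81
linear interpolation between t=0.420 (6.77747) and t=0.440 (6.82653) → t≈0.433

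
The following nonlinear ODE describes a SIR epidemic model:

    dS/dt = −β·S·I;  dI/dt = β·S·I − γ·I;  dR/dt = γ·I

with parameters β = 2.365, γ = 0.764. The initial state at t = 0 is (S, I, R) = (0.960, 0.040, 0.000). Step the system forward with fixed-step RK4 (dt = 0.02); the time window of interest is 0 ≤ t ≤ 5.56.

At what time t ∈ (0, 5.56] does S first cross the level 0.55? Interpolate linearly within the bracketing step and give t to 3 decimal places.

t = 1.701

t=0.000: state=(0.960, 0.040, 0.000)
step 1 (dt=0.02): k1=(-0.091, 0.060, 0.031), k2=(-0.092, 0.061, 0.031), k3=(-0.092, 0.061, 0.031), k4=(-0.093, 0.062, 0.031); state += dt/6·(k1+2k2+2k3+k4)
t=0.020: state=(0.958, 0.041, 0.001)
t=0.040: state=(0.956, 0.042, 0.001)
t=0.060: state=(0.954, 0.044, 0.002)
continuing one RK4 step at a time; state shown every 10 steps (Δt=0.2):
t=0.200: state=(0.939, 0.054, 0.007)
t=0.400: state=(0.912, 0.072, 0.017)
t=0.600: state=(0.877, 0.094, 0.029)
t=0.800: state=(0.834, 0.121, 0.046)
t=1.000: state=(0.782, 0.152, 0.066)
t=1.200: state=(0.722, 0.186, 0.092)
t=1.400: state=(0.656, 0.221, 0.123)
t=1.600: state=(0.586, 0.255, 0.160)
t=1.700: state=(0.550, 0.270, 0.180)
next step: t=1.720: state=(0.543, 0.273, 0.184) — S has crossed 0.55
linear interpolation between t=1.700 (0.55044) and t=1.720 (0.54342) → t≈1.701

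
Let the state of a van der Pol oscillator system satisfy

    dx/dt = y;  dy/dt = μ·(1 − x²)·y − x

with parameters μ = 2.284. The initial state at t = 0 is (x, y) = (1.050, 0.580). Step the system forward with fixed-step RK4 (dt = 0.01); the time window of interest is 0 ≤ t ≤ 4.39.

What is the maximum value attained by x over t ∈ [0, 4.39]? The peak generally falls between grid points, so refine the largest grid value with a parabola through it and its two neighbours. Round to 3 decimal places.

max x = 1.179

t=0.000: state=(1.050, 0.580)
step 1 (dt=0.01): k1=(0.580, -1.186), k2=(0.574, -1.195), k3=(0.574, -1.195), k4=(0.568, -1.204); state += dt/6·(k1+2k2+2k3+k4)
t=0.010: state=(1.056, 0.568)
t=0.020: state=(1.061, 0.556)
t=0.030: state=(1.067, 0.544)
continuing one RK4 step at a time; state shown every 20 steps (Δt=0.2):
t=0.200: state=(1.140, 0.319)
t=0.400: state=(1.178, 0.057)
t=0.600: state=(1.166, -0.168)
t=0.800: state=(1.113, -0.360)
t=1.000: state=(1.022, -0.546)
t=1.200: state=(0.892, -0.762)
t=1.400: state=(0.711, -1.070)
t=1.600: state=(0.451, -1.578)
t=1.800: state=(0.055, -2.468)
t=2.000: state=(-0.562, -3.694)
t=2.200: state=(-1.336, -3.591)
t=2.400: state=(-1.847, -1.453)
t=2.600: state=(-1.989, -0.194)
t=2.800: state=(-1.984, 0.168)
t=3.000: state=(-1.938, 0.266)
t=3.200: state=(-1.881, 0.302)
t=3.400: state=(-1.818, 0.325)
t=3.600: state=(-1.751, 0.347)
t=3.800: state=(-1.679, 0.372)
t=4.000: state=(-1.602, 0.401)
t=4.200: state=(-1.518, 0.439)
t=4.390: state=(-1.431, 0.484)
largest grid value and its neighbours: x(0.440)=1.17886, x(0.450)=1.17889, x(0.460)=1.17880
parabola through these three points peaks at t≈0.447 with x≈1.17890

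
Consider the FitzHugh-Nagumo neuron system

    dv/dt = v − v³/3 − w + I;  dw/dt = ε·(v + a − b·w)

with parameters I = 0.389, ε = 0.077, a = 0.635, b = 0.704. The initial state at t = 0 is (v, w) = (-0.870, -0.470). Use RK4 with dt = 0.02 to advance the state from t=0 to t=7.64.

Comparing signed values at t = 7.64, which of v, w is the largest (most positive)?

largest component: v

t=0.000: state=(-0.870, -0.470)
step 1 (dt=0.02): k1=(0.209, 0.007), k2=(0.209, 0.008), k3=(0.209, 0.008), k4=(0.209, 0.008); state += dt/6·(k1+2k2+2k3+k4)
t=0.020: state=(-0.866, -0.470)
t=0.040: state=(-0.862, -0.470)
t=0.060: state=(-0.857, -0.470)
continuing one RK4 step at a time; state shown every 25 steps (Δt=0.5):
t=0.500: state=(-0.759, -0.464)
t=1.000: state=(-0.625, -0.454)
t=1.500: state=(-0.452, -0.438)
t=2.000: state=(-0.204, -0.415)
t=2.500: state=(0.176, -0.381)
t=3.000: state=(0.752, -0.330)
t=3.500: state=(1.404, -0.256)
t=4.000: state=(1.789, -0.163)
t=4.500: state=(1.899, -0.064)
t=5.000: state=(1.901, 0.034)
t=5.500: state=(1.875, 0.129)
t=6.000: state=(1.841, 0.221)
t=6.500: state=(1.805, 0.308)
t=7.000: state=(1.767, 0.392)
t=7.500: state=(1.729, 0.472)
t=7.640: state=(1.718, 0.494)
compare at T: v=1.718, w=0.494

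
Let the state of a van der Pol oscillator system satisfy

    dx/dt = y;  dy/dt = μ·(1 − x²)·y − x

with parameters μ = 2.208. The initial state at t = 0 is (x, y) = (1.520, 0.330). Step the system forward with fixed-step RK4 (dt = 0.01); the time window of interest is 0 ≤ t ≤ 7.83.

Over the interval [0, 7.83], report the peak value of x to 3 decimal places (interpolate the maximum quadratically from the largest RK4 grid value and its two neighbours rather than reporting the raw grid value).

max x = 2.021

t=0.000: state=(1.520, 0.330)
step 1 (dt=0.01): k1=(0.330, -2.475), k2=(0.318, -2.444), k3=(0.318, -2.444), k4=(0.306, -2.414); state += dt/6·(k1+2k2+2k3+k4)
t=0.010: state=(1.523, 0.306)
t=0.020: state=(1.526, 0.282)
t=0.030: state=(1.529, 0.258)
continuing one RK4 step at a time; state shown every 50 steps (Δt=0.5):
t=0.500: state=(1.482, -0.328)
t=1.000: state=(1.254, -0.577)
t=1.500: state=(0.878, -0.995)
t=2.000: state=(0.089, -2.512)
t=2.500: state=(-1.646, -2.684)
t=3.000: state=(-2.008, 0.163)
t=3.500: state=(-1.874, 0.317)
t=4.000: state=(-1.701, 0.375)
t=4.500: state=(-1.494, 0.463)
t=5.000: state=(-1.225, 0.638)
t=5.500: state=(-0.810, 1.111)
t=6.000: state=(0.101, 2.946)
t=6.500: state=(1.810, 1.856)
t=7.000: state=(1.997, -0.216)
t=7.500: state=(1.853, -0.325)
t=7.830: state=(1.740, -0.361)
largest grid value and its neighbours: x(6.800)=2.02102, x(6.810)=2.02115, x(6.820)=2.02107
parabola through these three points peaks at t≈6.811 with x≈2.02115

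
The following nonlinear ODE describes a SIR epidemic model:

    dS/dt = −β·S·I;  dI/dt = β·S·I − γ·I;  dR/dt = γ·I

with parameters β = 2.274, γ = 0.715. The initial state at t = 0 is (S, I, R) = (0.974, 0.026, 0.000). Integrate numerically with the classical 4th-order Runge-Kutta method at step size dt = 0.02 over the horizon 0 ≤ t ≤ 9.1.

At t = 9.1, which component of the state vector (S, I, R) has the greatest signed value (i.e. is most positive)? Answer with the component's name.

largest component: R

t=0.000: state=(0.974, 0.026, 0.000)
step 1 (dt=0.02): k1=(-0.058, 0.039, 0.019), k2=(-0.058, 0.040, 0.019), k3=(-0.058, 0.040, 0.019), k4=(-0.059, 0.040, 0.019); state += dt/6·(k1+2k2+2k3+k4)
t=0.020: state=(0.973, 0.027, 0.000)
t=0.040: state=(0.972, 0.028, 0.001)
t=0.060: state=(0.970, 0.028, 0.001)
continuing one RK4 step at a time; state shown every 25 steps (Δt=0.5):
t=0.500: state=(0.932, 0.054, 0.014)
t=1.000: state=(0.854, 0.105, 0.041)
t=1.500: state=(0.728, 0.181, 0.092)
t=2.000: state=(0.565, 0.264, 0.171)
t=2.500: state=(0.404, 0.319, 0.277)
t=3.000: state=(0.278, 0.328, 0.394)
t=3.500: state=(0.194, 0.299, 0.507)
t=4.000: state=(0.142, 0.252, 0.606)
t=4.500: state=(0.110, 0.203, 0.687)
t=5.000: state=(0.089, 0.159, 0.752)
t=5.500: state=(0.076, 0.122, 0.802)
t=6.000: state=(0.067, 0.093, 0.840)
t=6.500: state=(0.061, 0.070, 0.869)
t=7.000: state=(0.057, 0.052, 0.890)
t=7.500: state=(0.054, 0.039, 0.907)
t=8.000: state=(0.052, 0.029, 0.919)
t=8.500: state=(0.051, 0.021, 0.928)
t=9.000: state=(0.050, 0.016, 0.934)
t=9.100: state=(0.050, 0.015, 0.935)
compare at T: S=0.050, I=0.015, R=0.935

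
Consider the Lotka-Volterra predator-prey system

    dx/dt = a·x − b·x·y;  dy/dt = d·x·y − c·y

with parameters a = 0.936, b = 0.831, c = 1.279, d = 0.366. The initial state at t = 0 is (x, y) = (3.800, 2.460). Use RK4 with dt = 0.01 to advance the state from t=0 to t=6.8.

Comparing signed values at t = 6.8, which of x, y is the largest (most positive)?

t=0.000: state=(3.800, 2.460)
step 1 (dt=0.01): k1=(-4.211, 0.275), k2=(-4.192, 0.256), k3=(-4.192, 0.256), k4=(-4.173, 0.238); state += dt/6·(k1+2k2+2k3+k4)
t=0.010: state=(3.758, 2.463)
t=0.020: state=(3.717, 2.465)
t=0.030: state=(3.675, 2.467)
continuing one RK4 step at a time; state shown every 25 steps (Δt=0.25):
t=0.250: state=(2.882, 2.420)
t=0.500: state=(2.245, 2.218)
t=0.750: state=(1.840, 1.939)
t=1.000: state=(1.603, 1.647)
t=1.250: state=(1.480, 1.377)
t=1.500: state=(1.441, 1.142)
t=1.750: state=(1.466, 0.947)
t=2.000: state=(1.548, 0.789)
t=2.250: state=(1.683, 0.664)
t=2.500: state=(1.872, 0.568)
t=2.750: state=(2.119, 0.495)
t=3.000: state=(2.430, 0.442)
t=3.250: state=(2.812, 0.408)
t=3.500: state=(3.272, 0.391)
t=3.750: state=(3.812, 0.393)
t=4.000: state=(4.431, 0.416)
t=4.250: state=(5.112, 0.467)
t=4.500: state=(5.812, 0.559)
t=4.750: state=(6.444, 0.712)
t=5.000: state=(6.861, 0.953)
t=5.250: state=(6.873, 1.302)
t=5.500: state=(6.338, 1.739)
t=5.750: state=(5.334, 2.160)
t=6.000: state=(4.172, 2.423)
t=6.250: state=(3.163, 2.457)
t=6.500: state=(2.433, 2.300)
t=6.750: state=(1.957, 2.039)
t=6.800: state=(1.886, 1.981)
compare at T: x=1.886, y=1.981

largest component: y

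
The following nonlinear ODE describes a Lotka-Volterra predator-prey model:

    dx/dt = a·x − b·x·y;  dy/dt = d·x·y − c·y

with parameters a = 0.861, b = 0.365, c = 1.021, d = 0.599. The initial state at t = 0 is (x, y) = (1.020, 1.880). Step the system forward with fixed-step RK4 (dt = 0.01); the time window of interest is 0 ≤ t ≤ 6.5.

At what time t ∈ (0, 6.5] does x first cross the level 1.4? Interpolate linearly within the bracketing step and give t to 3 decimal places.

t=0.000: state=(1.020, 1.880)
step 1 (dt=0.01): k1=(0.178, -0.771), k2=(0.180, -0.768), k3=(0.180, -0.768), k4=(0.181, -0.766); state += dt/6·(k1+2k2+2k3+k4)
t=0.010: state=(1.022, 1.872)
t=0.020: state=(1.024, 1.865)
t=0.030: state=(1.025, 1.857)
continuing one RK4 step at a time; state shown every 25 steps (Δt=0.25):
t=0.250: state=(1.074, 1.703)
t=0.500: state=(1.149, 1.558)
t=0.750: state=(1.242, 1.443)
t=1.000: state=(1.356, 1.358)
t=1.080: state=(1.397, 1.337)
next step: t=1.090: state=(1.402, 1.335) — x has crossed 1.4
linear interpolation between t=1.080 (1.39681) and t=1.090 (1.40203) → t≈1.086

t = 1.086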